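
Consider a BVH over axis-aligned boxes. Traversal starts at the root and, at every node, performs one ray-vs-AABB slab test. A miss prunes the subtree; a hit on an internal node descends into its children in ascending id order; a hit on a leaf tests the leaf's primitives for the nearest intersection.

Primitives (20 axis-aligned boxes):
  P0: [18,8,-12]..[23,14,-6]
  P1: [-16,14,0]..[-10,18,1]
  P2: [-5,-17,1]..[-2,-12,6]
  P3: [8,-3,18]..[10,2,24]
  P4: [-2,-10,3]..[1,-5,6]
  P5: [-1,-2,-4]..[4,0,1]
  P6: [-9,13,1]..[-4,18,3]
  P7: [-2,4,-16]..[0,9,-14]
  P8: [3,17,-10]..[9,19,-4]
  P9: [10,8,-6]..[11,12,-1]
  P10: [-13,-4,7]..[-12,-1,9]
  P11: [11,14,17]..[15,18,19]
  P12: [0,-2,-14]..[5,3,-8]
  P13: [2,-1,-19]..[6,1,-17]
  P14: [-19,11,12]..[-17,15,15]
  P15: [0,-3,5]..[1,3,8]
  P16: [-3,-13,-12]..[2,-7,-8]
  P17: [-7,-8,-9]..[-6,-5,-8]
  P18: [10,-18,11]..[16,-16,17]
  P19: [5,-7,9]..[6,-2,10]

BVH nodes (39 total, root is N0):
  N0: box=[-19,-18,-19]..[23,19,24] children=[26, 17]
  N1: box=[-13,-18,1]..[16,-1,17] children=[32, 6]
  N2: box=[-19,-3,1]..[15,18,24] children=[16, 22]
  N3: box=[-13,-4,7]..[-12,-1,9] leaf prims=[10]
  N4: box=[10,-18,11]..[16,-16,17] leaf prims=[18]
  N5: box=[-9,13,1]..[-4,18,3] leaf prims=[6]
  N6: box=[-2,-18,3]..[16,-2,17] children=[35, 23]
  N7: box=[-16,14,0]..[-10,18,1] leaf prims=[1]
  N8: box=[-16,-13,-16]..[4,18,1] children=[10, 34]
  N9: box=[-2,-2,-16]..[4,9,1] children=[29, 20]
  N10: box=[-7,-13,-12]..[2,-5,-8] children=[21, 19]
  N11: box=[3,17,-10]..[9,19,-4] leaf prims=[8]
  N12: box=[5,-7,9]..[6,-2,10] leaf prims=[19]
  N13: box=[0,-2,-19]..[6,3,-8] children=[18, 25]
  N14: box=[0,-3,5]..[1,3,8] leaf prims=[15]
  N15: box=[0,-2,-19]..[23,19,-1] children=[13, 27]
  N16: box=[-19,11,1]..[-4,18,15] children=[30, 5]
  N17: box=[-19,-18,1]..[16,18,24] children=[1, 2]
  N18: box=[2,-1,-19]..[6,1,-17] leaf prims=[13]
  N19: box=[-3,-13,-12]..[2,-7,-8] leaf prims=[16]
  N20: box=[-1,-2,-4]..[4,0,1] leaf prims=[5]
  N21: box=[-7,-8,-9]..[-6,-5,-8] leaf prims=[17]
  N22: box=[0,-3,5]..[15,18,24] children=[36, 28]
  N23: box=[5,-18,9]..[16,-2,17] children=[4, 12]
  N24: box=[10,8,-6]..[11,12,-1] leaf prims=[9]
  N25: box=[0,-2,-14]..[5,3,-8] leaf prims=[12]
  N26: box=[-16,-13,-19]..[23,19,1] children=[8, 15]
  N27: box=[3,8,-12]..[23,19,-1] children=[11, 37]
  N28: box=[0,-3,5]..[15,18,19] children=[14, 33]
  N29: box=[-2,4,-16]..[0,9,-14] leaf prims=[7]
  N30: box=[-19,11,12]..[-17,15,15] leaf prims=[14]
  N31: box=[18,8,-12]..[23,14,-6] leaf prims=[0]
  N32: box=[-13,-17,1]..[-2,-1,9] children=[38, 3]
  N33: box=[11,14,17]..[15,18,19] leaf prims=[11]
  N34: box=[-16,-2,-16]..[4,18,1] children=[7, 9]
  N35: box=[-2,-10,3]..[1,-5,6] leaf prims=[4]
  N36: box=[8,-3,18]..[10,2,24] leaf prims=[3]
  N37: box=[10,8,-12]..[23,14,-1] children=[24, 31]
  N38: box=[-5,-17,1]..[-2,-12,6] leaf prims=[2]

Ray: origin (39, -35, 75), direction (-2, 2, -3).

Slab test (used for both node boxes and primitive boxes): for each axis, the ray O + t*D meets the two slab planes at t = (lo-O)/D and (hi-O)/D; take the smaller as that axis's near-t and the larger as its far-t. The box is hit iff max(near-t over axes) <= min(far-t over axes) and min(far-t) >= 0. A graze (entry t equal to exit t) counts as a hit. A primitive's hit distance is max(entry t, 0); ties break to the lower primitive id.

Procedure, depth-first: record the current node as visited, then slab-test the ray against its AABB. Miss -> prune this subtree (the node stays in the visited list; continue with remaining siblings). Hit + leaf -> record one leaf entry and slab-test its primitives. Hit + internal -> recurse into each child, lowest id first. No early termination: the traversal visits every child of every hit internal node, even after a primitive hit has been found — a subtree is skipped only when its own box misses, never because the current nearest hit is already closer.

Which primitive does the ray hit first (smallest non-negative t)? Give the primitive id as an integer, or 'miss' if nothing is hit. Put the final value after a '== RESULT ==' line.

Walk:
N0 x:[8,29] y:[17/2,27] z:[17,94/3] -> hit [17,27], descend [17, 26]
  N17 x:[23/2,29] y:[17/2,53/2] z:[17,74/3] -> hit [17,74/3], descend [1, 2]
    N1 x:[23/2,26] y:[17/2,17] z:[58/3,74/3] -> miss, prune
    N2 x:[12,29] y:[16,53/2] z:[17,74/3] -> hit [17,74/3], descend [16, 22]
      N16 x:[43/2,29] y:[23,53/2] z:[20,74/3] -> hit [23,74/3], descend [5, 30]
        N5 x:[43/2,24] y:[24,53/2] z:[24,74/3] -> hit [24,24] leaf, test {P6@t=24}
        N30 x:[28,29] y:[23,25] z:[20,21] -> miss, prune
      N22 x:[12,39/2] y:[16,53/2] z:[17,70/3] -> hit [17,39/2], descend [28, 36]
        N28 x:[12,39/2] y:[16,53/2] z:[56/3,70/3] -> hit [56/3,39/2], descend [14, 33]
          N14 x:[19,39/2] y:[16,19] z:[67/3,70/3] -> miss, prune
          N33 x:[12,14] y:[49/2,53/2] z:[56/3,58/3] -> miss, prune
        N36 x:[29/2,31/2] y:[16,37/2] z:[17,19] -> miss, prune
  N26 x:[8,55/2] y:[11,27] z:[74/3,94/3] -> hit [74/3,27], descend [8, 15]
    N8 x:[35/2,55/2] y:[11,53/2] z:[74/3,91/3] -> hit [74/3,53/2], descend [10, 34]
      N10 x:[37/2,23] y:[11,15] z:[83/3,29] -> miss, prune
      N34 x:[35/2,55/2] y:[33/2,53/2] z:[74/3,91/3] -> hit [74/3,53/2], descend [7, 9]
        N7 x:[49/2,55/2] y:[49/2,53/2] z:[74/3,25] -> hit [74/3,25] leaf, test {P1@t=74/3}
        N9 x:[35/2,41/2] y:[33/2,22] z:[74/3,91/3] -> miss, prune
    N15 x:[8,39/2] y:[33/2,27] z:[76/3,94/3] -> miss, prune

19 AABB tests over nodes [0, 17, 1, 2, 16, 5, 30, 22, 28, 14, 33, 36, 26, 8, 10, 34, 7, 9, 15]; 2 leaves entered; closest P6.

== RESULT ==
6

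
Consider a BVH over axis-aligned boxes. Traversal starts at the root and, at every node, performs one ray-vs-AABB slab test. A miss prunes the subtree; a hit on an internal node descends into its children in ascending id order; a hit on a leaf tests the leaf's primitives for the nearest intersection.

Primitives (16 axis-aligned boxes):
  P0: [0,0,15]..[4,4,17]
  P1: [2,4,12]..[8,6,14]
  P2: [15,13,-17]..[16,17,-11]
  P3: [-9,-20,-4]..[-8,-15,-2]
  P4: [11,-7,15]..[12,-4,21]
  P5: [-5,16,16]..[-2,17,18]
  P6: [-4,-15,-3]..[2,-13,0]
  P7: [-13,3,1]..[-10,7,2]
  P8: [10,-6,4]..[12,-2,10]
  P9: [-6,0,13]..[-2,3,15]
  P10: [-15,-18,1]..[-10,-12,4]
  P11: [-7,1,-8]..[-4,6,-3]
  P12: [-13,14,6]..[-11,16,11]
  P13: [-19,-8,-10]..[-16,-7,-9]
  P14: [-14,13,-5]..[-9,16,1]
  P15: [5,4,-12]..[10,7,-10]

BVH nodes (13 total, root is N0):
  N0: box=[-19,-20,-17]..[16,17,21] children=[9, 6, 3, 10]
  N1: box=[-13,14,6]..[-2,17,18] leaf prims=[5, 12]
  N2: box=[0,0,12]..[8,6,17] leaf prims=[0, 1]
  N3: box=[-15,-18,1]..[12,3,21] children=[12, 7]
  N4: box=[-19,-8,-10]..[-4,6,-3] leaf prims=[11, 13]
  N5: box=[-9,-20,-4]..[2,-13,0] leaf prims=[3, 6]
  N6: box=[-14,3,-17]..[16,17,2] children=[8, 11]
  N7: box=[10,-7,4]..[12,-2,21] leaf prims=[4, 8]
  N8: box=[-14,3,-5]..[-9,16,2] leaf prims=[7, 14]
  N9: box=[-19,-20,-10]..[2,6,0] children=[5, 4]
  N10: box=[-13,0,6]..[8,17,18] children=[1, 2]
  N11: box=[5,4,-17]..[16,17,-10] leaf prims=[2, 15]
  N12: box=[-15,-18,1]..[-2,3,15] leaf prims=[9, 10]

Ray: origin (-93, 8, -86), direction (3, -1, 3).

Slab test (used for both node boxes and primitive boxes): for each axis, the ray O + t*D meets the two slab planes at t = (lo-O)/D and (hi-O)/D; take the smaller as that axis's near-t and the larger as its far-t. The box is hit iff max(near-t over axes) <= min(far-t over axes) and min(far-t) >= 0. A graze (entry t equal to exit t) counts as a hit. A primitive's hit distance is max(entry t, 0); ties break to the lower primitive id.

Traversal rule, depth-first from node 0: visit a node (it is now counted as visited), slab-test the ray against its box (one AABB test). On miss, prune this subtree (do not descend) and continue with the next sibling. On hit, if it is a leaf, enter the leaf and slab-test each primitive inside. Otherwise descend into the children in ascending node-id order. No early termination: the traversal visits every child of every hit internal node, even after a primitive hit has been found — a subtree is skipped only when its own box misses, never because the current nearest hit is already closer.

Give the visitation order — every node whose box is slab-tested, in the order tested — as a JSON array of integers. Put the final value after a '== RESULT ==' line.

Trace the traversal:
N0 x:[74/3,109/3] y:[-9,28] z:[23,107/3] -> hit [74/3,28], descend [3, 6, 9, 10]
  N3 x:[26,35] y:[5,26] z:[29,107/3] -> miss, prune
  N6 x:[79/3,109/3] y:[-9,5] z:[23,88/3] -> miss, prune
  N9 x:[74/3,95/3] y:[2,28] z:[76/3,86/3] -> hit [76/3,28], descend [4, 5]
    N4 x:[74/3,89/3] y:[2,16] z:[76/3,83/3] -> miss, prune
    N5 x:[28,95/3] y:[21,28] z:[82/3,86/3] -> hit [28,28] leaf, test {P3@t=28, P6(miss)}
  N10 x:[80/3,101/3] y:[-9,8] z:[92/3,104/3] -> miss, prune

Visited [0, 3, 6, 9, 4, 5, 10]. Tests: 7 box, 1 leaf. Nearest: P3.

== RESULT ==
[0, 3, 6, 9, 4, 5, 10]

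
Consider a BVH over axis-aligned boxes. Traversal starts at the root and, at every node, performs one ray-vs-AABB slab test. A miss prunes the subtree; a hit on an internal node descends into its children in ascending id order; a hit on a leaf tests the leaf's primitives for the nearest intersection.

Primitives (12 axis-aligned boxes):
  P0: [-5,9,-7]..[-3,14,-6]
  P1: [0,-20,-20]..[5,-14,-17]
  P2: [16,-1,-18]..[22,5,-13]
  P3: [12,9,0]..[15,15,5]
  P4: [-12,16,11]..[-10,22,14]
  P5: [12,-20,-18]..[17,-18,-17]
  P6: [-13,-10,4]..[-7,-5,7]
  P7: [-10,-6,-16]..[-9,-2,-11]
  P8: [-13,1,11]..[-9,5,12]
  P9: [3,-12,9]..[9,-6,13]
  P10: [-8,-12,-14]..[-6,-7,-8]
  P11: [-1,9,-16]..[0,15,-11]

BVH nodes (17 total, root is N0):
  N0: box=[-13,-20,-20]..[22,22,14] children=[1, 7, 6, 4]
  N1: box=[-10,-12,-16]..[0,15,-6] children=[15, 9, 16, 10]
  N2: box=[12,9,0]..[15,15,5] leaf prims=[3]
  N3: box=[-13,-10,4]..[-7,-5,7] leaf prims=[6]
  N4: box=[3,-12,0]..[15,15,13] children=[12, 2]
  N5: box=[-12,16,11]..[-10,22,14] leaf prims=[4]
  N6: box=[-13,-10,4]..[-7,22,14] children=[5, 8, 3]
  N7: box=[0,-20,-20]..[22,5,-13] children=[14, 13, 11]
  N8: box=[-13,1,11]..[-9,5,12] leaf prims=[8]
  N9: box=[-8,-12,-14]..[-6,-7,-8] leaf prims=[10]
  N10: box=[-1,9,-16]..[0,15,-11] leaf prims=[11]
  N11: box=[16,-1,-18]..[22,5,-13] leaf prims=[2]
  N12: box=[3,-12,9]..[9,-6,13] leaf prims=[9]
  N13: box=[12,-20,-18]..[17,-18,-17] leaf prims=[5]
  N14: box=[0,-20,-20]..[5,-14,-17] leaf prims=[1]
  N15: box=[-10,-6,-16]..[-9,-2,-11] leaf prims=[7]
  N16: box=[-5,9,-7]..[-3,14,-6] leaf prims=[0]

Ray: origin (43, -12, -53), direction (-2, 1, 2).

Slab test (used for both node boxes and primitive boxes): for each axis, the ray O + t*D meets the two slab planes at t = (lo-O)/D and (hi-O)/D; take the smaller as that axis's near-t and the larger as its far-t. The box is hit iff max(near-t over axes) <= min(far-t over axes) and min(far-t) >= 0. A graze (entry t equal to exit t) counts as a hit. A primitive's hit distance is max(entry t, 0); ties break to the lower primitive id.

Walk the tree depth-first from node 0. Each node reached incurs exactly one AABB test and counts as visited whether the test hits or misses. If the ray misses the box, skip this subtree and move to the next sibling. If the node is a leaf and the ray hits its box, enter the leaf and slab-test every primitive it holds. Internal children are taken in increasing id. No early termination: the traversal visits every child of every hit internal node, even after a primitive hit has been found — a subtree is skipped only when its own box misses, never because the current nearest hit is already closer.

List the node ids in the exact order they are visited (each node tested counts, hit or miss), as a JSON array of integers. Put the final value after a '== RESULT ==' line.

Traverse from the root:
N0 x:[21/2,28] y:[-8,34] z:[33/2,67/2] -> hit [33/2,28], descend [1, 4, 6, 7]
  N1 x:[43/2,53/2] y:[0,27] z:[37/2,47/2] -> hit [43/2,47/2], descend [9, 10, 15, 16]
    N9 x:[49/2,51/2] y:[0,5] z:[39/2,45/2] -> miss, prune
    N10 x:[43/2,22] y:[21,27] z:[37/2,21] -> miss, prune
    N15 x:[26,53/2] y:[6,10] z:[37/2,21] -> miss, prune
    N16 x:[23,24] y:[21,26] z:[23,47/2] -> hit [23,47/2] leaf, test {P0@t=23}
  N4 x:[14,20] y:[0,27] z:[53/2,33] -> miss, prune
  N6 x:[25,28] y:[2,34] z:[57/2,67/2] -> miss, prune
  N7 x:[21/2,43/2] y:[-8,17] z:[33/2,20] -> hit [33/2,17], descend [11, 13, 14]
    N11 x:[21/2,27/2] y:[11,17] z:[35/2,20] -> miss, prune
    N13 x:[13,31/2] y:[-8,-6] z:[35/2,18] -> miss, prune
    N14 x:[19,43/2] y:[-8,-2] z:[33/2,18] -> miss, prune

order=[0, 1, 9, 10, 15, 16, 4, 6, 7, 11, 13, 14]  |boxes|=12  |leaves|=1  hit=P0

== RESULT ==
[0, 1, 9, 10, 15, 16, 4, 6, 7, 11, 13, 14]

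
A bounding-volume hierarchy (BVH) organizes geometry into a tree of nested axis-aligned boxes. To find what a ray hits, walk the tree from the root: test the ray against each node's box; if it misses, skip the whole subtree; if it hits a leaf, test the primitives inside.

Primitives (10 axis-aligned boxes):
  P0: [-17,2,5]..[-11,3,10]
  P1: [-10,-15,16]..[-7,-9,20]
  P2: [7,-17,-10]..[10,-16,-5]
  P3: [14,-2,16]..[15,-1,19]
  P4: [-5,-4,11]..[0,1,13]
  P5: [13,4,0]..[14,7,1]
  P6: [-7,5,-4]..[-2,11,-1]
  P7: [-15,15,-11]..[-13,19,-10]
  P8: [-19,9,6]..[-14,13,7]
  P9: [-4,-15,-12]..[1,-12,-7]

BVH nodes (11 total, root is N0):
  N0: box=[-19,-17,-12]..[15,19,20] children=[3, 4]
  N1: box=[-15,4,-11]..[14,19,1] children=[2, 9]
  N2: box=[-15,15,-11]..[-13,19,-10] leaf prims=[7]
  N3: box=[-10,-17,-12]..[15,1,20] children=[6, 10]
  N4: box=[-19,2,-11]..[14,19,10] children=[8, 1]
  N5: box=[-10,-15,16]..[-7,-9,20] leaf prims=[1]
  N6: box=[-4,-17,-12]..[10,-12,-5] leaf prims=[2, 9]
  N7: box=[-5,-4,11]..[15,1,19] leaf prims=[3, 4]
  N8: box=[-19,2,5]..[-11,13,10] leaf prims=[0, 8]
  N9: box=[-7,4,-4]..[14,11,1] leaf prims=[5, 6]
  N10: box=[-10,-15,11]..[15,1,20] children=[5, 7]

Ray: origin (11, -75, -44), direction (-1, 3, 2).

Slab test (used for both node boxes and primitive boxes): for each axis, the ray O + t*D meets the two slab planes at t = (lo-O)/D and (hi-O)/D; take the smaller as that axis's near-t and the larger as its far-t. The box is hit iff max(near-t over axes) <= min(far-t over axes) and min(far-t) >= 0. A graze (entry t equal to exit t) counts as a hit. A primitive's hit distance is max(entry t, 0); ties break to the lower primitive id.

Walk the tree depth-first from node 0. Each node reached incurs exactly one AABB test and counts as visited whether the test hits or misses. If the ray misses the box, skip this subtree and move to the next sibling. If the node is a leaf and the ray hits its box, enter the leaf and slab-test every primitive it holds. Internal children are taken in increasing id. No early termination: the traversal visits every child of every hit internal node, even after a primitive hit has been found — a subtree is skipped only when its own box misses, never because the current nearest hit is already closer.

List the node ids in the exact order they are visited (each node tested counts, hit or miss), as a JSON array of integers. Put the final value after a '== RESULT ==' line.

Traverse from the root:
N0 x:[-4,30] y:[58/3,94/3] z:[16,32] -> hit [58/3,30], descend [3, 4]
  N3 x:[-4,21] y:[58/3,76/3] z:[16,32] -> hit [58/3,21], descend [6, 10]
    N6 x:[1,15] y:[58/3,21] z:[16,39/2] -> miss, prune
    N10 x:[-4,21] y:[20,76/3] z:[55/2,32] -> miss, prune
  N4 x:[-3,30] y:[77/3,94/3] z:[33/2,27] -> hit [77/3,27], descend [1, 8]
    N1 x:[-3,26] y:[79/3,94/3] z:[33/2,45/2] -> miss, prune
    N8 x:[22,30] y:[77/3,88/3] z:[49/2,27] -> hit [77/3,27] leaf, test {P0@t=77/3, P8(miss)}

order=[0, 3, 6, 10, 4, 1, 8]  |boxes|=7  |leaves|=1  hit=P0

== RESULT ==
[0, 3, 6, 10, 4, 1, 8]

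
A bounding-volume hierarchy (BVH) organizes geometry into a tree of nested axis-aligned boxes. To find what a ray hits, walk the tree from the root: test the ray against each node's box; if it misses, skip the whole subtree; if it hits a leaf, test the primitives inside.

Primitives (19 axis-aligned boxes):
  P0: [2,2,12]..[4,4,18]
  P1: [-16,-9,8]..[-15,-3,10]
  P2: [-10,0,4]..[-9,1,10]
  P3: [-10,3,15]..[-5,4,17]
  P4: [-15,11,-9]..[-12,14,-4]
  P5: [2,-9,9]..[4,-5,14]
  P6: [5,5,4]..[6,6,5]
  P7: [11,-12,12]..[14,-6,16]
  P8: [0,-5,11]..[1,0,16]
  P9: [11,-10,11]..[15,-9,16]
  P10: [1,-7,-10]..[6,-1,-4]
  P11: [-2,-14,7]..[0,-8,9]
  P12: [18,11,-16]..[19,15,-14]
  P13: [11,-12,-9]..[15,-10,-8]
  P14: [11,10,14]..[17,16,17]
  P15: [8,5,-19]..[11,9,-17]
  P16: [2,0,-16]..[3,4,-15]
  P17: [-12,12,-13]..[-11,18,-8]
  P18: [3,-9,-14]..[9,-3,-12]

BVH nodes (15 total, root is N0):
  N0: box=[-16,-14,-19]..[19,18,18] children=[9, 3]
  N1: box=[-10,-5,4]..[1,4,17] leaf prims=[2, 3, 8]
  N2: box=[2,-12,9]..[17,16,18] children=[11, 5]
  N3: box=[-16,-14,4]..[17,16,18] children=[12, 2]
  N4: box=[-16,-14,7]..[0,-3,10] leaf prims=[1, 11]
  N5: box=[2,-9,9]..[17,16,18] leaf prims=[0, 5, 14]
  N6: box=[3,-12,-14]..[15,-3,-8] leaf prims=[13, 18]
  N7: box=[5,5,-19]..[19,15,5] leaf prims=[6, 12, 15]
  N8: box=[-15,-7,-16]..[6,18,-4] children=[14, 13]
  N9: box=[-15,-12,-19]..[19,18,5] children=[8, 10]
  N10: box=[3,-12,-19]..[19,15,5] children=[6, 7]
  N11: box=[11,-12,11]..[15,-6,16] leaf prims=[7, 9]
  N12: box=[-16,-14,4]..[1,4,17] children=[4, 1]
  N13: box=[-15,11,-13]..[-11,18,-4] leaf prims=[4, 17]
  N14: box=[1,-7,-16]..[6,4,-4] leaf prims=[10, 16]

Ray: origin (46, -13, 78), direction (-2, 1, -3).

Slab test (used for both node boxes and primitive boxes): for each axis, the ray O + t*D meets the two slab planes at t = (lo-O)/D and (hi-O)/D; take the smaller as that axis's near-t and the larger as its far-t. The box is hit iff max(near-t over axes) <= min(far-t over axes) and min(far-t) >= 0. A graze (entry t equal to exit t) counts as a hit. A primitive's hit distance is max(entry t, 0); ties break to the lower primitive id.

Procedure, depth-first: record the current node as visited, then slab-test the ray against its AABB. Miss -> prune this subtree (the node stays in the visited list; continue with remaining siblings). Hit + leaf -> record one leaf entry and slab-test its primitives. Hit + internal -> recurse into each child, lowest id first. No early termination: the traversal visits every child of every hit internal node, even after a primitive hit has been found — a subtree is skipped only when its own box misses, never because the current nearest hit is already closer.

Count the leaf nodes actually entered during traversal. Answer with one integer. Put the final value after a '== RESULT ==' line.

Trace the traversal:
N0 x:[27/2,31] y:[-1,31] z:[20,97/3] -> hit [20,31], descend [3, 9]
  N3 x:[29/2,31] y:[-1,29] z:[20,74/3] -> hit [20,74/3], descend [2, 12]
    N2 x:[29/2,22] y:[1,29] z:[20,23] -> hit [20,22], descend [5, 11]
      N5 x:[29/2,22] y:[4,29] z:[20,23] -> hit [20,22] leaf, test {P0(miss), P5(miss), P14(miss)}
      N11 x:[31/2,35/2] y:[1,7] z:[62/3,67/3] -> miss, prune
    N12 x:[45/2,31] y:[-1,17] z:[61/3,74/3] -> miss, prune
  N9 x:[27/2,61/2] y:[1,31] z:[73/3,97/3] -> hit [73/3,61/2], descend [8, 10]
    N8 x:[20,61/2] y:[6,31] z:[82/3,94/3] -> hit [82/3,61/2], descend [13, 14]
      N13 x:[57/2,61/2] y:[24,31] z:[82/3,91/3] -> hit [57/2,91/3] leaf, test {P4(miss), P17@t=86/3}
      N14 x:[20,45/2] y:[6,17] z:[82/3,94/3] -> miss, prune
    N10 x:[27/2,43/2] y:[1,28] z:[73/3,97/3] -> miss, prune

Visited [0, 3, 2, 5, 11, 12, 9, 8, 13, 14, 10]. Tests: 11 box, 2 leaf. Nearest: P17.

== RESULT ==
2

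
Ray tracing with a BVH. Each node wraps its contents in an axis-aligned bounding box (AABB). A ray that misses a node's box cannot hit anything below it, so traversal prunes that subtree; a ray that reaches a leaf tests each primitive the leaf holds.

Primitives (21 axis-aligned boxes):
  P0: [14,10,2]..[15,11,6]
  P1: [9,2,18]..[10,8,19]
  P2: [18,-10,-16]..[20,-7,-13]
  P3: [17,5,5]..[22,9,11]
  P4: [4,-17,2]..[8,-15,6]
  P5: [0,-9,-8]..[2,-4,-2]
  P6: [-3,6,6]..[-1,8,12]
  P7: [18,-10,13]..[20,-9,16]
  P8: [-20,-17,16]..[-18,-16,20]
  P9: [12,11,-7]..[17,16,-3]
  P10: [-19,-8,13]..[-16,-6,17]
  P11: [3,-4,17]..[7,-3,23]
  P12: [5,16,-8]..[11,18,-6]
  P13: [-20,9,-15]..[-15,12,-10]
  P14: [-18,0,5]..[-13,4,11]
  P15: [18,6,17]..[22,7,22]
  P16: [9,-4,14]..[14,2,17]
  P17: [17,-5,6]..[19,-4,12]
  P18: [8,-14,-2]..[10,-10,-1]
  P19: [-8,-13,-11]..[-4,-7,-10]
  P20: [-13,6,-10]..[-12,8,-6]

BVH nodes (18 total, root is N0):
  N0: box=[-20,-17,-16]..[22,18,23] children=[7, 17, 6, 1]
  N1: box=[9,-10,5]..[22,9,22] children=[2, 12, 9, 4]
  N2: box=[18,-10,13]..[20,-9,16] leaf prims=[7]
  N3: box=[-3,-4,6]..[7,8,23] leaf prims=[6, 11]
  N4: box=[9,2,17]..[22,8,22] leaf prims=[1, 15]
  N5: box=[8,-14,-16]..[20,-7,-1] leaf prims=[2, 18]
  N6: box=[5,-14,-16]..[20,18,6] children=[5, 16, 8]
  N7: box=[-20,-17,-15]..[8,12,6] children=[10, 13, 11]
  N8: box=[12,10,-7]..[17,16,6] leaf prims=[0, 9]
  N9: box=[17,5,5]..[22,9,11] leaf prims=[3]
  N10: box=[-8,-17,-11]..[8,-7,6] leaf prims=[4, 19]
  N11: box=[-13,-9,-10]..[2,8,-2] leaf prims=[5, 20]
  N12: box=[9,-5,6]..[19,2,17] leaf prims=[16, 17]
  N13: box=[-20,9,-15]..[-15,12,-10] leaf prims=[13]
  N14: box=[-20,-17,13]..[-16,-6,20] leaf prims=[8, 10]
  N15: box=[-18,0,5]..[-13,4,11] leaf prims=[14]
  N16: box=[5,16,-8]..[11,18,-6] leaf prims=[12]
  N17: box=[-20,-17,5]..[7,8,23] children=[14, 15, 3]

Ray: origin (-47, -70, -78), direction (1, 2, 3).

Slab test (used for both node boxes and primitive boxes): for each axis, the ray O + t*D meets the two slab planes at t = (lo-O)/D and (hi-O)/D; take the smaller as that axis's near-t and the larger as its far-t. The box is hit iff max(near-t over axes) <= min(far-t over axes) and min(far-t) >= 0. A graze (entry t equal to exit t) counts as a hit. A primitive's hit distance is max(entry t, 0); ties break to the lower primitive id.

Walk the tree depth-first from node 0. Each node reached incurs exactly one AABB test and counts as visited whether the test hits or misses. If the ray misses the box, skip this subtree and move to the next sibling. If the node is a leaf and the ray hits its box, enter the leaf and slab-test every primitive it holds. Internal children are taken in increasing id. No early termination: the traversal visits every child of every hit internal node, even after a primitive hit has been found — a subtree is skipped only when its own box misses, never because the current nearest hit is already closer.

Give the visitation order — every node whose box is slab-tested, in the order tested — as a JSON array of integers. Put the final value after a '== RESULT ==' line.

Walk:
N0 x:[27,69] y:[53/2,44] z:[62/3,101/3] -> hit [27,101/3], descend [1, 6, 7, 17]
  N1 x:[56,69] y:[30,79/2] z:[83/3,100/3] -> miss, prune
  N6 x:[52,67] y:[28,44] z:[62/3,28] -> miss, prune
  N7 x:[27,55] y:[53/2,41] z:[21,28] -> hit [27,28], descend [10, 11, 13]
    N10 x:[39,55] y:[53/2,63/2] z:[67/3,28] -> miss, prune
    N11 x:[34,49] y:[61/2,39] z:[68/3,76/3] -> miss, prune
    N13 x:[27,32] y:[79/2,41] z:[21,68/3] -> miss, prune
  N17 x:[27,54] y:[53/2,39] z:[83/3,101/3] -> hit [83/3,101/3], descend [3, 14, 15]
    N3 x:[44,54] y:[33,39] z:[28,101/3] -> miss, prune
    N14 x:[27,31] y:[53/2,32] z:[91/3,98/3] -> hit [91/3,31] leaf, test {P8(miss), P10@t=31}
    N15 x:[29,34] y:[35,37] z:[83/3,89/3] -> miss, prune

Visited [0, 1, 6, 7, 10, 11, 13, 17, 3, 14, 15]. Tests: 11 box, 1 leaf. Nearest: P10.

== RESULT ==
[0, 1, 6, 7, 10, 11, 13, 17, 3, 14, 15]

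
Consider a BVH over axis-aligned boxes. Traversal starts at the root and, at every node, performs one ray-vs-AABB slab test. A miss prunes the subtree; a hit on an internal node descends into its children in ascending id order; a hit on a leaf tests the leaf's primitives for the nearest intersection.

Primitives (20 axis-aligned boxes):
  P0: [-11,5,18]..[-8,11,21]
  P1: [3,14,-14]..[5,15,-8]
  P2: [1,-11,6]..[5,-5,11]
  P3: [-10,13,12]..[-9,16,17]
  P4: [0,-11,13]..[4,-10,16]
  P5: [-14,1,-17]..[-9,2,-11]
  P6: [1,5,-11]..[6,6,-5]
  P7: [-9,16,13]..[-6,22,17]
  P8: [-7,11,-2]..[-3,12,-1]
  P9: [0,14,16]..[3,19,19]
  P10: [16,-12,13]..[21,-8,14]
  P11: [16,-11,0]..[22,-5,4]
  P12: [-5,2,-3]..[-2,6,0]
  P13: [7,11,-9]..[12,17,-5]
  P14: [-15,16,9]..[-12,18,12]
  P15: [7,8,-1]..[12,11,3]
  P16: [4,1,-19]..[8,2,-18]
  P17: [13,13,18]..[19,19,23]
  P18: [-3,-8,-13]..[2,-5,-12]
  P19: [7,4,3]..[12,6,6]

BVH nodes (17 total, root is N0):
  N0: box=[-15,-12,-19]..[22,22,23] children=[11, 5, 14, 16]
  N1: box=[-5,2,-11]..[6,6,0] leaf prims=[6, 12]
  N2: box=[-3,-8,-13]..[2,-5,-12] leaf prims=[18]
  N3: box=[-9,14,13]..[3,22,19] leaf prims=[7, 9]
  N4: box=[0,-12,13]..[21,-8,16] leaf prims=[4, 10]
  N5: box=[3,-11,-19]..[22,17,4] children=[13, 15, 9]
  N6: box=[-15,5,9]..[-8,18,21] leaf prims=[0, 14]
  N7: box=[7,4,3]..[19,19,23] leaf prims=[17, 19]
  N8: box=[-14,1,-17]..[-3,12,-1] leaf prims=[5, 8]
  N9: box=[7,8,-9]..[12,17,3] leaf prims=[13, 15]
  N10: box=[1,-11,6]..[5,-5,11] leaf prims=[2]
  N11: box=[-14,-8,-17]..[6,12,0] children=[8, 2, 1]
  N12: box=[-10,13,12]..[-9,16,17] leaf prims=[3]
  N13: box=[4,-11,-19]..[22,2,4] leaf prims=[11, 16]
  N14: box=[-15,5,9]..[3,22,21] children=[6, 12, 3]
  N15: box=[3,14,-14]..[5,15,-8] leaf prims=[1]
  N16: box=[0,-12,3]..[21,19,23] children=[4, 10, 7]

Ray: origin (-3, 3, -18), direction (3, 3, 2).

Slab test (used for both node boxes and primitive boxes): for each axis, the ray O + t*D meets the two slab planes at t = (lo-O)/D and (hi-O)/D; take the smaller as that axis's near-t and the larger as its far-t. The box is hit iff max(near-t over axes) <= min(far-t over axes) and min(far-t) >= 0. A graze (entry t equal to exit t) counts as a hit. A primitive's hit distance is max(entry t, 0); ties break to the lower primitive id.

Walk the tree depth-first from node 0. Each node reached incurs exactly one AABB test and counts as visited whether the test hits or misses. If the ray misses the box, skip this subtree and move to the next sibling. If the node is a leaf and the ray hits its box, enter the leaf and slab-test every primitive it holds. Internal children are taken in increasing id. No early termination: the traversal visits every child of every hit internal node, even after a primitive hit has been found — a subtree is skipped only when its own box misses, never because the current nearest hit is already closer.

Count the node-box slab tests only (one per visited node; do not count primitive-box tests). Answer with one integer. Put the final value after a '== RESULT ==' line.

Trace the traversal:
N0 x:[-4,25/3] y:[-5,19/3] z:[-1/2,41/2] -> hit [-1/2,19/3], descend [5, 11, 14, 16]
  N5 x:[2,25/3] y:[-14/3,14/3] z:[-1/2,11] -> hit [2,14/3], descend [9, 13, 15]
    N9 x:[10/3,5] y:[5/3,14/3] z:[9/2,21/2] -> hit [9/2,14/3] leaf, test {P13@t=9/2, P15(miss)}
    N13 x:[7/3,25/3] y:[-14/3,-1/3] z:[-1/2,11] -> miss, prune
    N15 x:[2,8/3] y:[11/3,4] z:[2,5] -> miss, prune
  N11 x:[-11/3,3] y:[-11/3,3] z:[1/2,9] -> hit [1/2,3], descend [1, 2, 8]
    N1 x:[-2/3,3] y:[-1/3,1] z:[7/2,9] -> miss, prune
    N2 x:[0,5/3] y:[-11/3,-8/3] z:[5/2,3] -> miss, prune
    N8 x:[-11/3,0] y:[-2/3,3] z:[1/2,17/2] -> miss, prune
  N14 x:[-4,2] y:[2/3,19/3] z:[27/2,39/2] -> miss, prune
  N16 x:[1,8] y:[-5,16/3] z:[21/2,41/2] -> miss, prune

11 AABB tests over nodes [0, 5, 9, 13, 15, 11, 1, 2, 8, 14, 16]; 1 leaf entered; closest P13.

== RESULT ==
11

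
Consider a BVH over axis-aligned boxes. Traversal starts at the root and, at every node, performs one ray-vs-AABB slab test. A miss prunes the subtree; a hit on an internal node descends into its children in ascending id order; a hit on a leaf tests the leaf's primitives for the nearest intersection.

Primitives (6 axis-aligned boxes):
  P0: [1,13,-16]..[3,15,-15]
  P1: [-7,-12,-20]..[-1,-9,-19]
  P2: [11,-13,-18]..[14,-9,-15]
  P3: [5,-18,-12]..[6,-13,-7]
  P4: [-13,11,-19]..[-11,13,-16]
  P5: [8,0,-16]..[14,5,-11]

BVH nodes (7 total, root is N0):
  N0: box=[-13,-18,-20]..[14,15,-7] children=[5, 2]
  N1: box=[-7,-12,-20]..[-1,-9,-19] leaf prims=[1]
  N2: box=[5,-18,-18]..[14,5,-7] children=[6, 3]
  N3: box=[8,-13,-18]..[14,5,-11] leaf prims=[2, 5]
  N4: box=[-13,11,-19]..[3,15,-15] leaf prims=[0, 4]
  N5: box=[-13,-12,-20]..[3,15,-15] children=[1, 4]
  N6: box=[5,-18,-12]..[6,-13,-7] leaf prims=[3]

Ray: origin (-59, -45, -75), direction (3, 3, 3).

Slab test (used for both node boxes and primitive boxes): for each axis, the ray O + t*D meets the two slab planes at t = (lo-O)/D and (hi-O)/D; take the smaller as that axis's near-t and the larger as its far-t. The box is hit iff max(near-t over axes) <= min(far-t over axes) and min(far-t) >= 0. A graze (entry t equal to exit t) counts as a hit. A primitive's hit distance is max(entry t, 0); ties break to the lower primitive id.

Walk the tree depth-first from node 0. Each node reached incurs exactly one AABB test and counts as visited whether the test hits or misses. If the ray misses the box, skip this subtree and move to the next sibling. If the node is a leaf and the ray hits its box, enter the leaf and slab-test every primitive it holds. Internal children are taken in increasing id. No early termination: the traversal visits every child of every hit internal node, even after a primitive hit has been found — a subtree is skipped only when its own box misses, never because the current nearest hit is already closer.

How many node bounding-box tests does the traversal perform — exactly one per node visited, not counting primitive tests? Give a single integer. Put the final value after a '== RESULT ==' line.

Trace the traversal:
N0 x:[46/3,73/3] y:[9,20] z:[55/3,68/3] -> hit [55/3,20], descend [2, 5]
  N2 x:[64/3,73/3] y:[9,50/3] z:[19,68/3] -> miss, prune
  N5 x:[46/3,62/3] y:[11,20] z:[55/3,20] -> hit [55/3,20], descend [1, 4]
    N1 x:[52/3,58/3] y:[11,12] z:[55/3,56/3] -> miss, prune
    N4 x:[46/3,62/3] y:[56/3,20] z:[56/3,20] -> hit [56/3,20] leaf, test {P0@t=20, P4(miss)}

5 AABB tests over nodes [0, 2, 5, 1, 4]; 1 leaf entered; closest P0.

== RESULT ==
5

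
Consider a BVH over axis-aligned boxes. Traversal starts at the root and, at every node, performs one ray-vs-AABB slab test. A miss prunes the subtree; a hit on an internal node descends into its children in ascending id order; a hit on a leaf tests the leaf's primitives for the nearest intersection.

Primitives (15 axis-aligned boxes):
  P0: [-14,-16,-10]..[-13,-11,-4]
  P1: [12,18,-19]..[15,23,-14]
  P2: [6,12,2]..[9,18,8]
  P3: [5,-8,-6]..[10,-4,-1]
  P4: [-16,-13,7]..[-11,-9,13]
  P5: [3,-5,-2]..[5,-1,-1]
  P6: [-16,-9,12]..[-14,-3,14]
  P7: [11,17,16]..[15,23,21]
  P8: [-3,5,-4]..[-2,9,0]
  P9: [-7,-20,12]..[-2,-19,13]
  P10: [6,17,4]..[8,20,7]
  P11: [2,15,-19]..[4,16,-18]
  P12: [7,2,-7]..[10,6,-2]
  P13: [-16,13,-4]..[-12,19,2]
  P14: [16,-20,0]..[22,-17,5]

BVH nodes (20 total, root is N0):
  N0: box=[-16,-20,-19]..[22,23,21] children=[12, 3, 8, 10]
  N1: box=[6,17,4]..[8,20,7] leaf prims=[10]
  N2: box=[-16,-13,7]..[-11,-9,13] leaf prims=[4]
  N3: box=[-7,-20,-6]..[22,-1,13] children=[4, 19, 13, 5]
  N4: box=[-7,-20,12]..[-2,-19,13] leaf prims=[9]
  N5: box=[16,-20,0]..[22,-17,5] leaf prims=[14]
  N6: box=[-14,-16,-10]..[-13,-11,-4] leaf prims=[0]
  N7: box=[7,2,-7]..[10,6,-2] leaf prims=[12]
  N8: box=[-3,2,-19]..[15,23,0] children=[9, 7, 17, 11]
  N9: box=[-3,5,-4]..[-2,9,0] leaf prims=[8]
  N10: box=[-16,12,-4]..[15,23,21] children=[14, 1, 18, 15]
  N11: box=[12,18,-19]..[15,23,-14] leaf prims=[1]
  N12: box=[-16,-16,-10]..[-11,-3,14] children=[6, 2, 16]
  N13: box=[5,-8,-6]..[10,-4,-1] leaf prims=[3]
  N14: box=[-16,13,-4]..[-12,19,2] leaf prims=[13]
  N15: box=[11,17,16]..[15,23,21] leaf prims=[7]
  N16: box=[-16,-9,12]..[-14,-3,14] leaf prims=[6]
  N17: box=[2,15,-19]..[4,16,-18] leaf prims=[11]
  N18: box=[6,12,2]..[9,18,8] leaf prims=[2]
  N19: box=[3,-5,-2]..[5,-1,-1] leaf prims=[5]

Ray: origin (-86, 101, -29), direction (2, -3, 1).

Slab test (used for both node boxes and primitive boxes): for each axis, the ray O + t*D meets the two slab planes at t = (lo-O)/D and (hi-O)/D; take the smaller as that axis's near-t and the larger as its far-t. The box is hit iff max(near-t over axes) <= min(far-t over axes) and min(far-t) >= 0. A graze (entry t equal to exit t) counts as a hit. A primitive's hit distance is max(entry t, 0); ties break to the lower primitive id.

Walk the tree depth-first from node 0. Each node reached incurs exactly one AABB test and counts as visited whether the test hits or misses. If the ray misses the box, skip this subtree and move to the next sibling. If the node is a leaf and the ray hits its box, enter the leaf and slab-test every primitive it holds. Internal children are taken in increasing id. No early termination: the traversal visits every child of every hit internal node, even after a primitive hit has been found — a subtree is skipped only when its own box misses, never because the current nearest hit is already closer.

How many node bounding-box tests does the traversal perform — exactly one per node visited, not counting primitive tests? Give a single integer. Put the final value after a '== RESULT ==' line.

Walk:
N0 x:[35,54] y:[26,121/3] z:[10,50] -> hit [35,121/3], descend [3, 8, 10, 12]
  N3 x:[79/2,54] y:[34,121/3] z:[23,42] -> hit [79/2,121/3], descend [4, 5, 13, 19]
    N4 x:[79/2,42] y:[40,121/3] z:[41,42] -> miss, prune
    N5 x:[51,54] y:[118/3,121/3] z:[29,34] -> miss, prune
    N13 x:[91/2,48] y:[35,109/3] z:[23,28] -> miss, prune
    N19 x:[89/2,91/2] y:[34,106/3] z:[27,28] -> miss, prune
  N8 x:[83/2,101/2] y:[26,33] z:[10,29] -> miss, prune
  N10 x:[35,101/2] y:[26,89/3] z:[25,50] -> miss, prune
  N12 x:[35,75/2] y:[104/3,39] z:[19,43] -> hit [35,75/2], descend [2, 6, 16]
    N2 x:[35,75/2] y:[110/3,38] z:[36,42] -> hit [110/3,75/2] leaf, test {P4@t=110/3}
    N6 x:[36,73/2] y:[112/3,39] z:[19,25] -> miss, prune
    N16 x:[35,36] y:[104/3,110/3] z:[41,43] -> miss, prune

order=[0, 3, 4, 5, 13, 19, 8, 10, 12, 2, 6, 16]  |boxes|=12  |leaves|=1  hit=P4

== RESULT ==
12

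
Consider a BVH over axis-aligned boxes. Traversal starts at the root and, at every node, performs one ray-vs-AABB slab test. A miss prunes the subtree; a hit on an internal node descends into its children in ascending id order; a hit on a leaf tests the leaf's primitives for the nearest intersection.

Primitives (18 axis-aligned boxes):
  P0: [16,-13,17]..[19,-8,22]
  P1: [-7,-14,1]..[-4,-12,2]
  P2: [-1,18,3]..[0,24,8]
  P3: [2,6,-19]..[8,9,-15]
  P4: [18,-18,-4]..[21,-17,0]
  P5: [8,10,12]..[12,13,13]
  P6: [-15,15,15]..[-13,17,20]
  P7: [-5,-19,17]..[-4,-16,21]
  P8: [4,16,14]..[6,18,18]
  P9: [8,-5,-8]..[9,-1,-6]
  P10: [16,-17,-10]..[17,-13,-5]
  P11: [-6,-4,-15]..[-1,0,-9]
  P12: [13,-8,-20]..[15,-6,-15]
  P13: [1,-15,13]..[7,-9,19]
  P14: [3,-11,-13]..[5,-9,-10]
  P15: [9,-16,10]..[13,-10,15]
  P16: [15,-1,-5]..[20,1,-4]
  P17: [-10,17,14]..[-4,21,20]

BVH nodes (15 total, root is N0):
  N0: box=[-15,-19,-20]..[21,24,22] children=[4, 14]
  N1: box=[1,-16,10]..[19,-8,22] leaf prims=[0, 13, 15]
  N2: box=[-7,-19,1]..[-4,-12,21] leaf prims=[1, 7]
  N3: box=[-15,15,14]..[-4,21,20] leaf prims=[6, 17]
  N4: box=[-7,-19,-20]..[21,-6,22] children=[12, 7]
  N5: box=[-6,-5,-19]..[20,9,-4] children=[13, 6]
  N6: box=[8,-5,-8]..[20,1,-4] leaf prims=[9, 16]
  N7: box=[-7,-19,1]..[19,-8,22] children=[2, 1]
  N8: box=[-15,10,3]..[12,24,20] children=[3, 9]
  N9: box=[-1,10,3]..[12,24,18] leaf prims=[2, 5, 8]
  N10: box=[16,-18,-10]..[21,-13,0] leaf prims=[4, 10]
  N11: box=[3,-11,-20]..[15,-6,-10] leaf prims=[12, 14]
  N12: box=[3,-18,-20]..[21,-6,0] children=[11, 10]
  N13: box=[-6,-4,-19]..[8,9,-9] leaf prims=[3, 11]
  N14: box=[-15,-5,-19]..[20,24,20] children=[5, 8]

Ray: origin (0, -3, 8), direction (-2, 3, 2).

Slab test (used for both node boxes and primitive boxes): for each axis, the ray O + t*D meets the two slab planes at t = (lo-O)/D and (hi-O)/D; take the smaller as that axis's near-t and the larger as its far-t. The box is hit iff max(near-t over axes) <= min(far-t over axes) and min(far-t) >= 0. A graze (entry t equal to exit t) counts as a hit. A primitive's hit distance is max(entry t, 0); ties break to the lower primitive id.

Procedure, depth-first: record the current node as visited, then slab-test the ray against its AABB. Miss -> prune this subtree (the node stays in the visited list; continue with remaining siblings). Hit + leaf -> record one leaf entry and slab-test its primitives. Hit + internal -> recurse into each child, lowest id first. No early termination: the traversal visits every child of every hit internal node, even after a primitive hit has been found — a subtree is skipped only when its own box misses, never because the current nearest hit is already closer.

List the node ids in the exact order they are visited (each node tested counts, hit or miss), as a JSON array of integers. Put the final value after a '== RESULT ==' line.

Traverse from the root:
N0 x:[-21/2,15/2] y:[-16/3,9] z:[-14,7] -> hit [-16/3,7], descend [4, 14]
  N4 x:[-21/2,7/2] y:[-16/3,-1] z:[-14,7] -> miss, prune
  N14 x:[-10,15/2] y:[-2/3,9] z:[-27/2,6] -> hit [-2/3,6], descend [5, 8]
    N5 x:[-10,3] y:[-2/3,4] z:[-27/2,-6] -> miss, prune
    N8 x:[-6,15/2] y:[13/3,9] z:[-5/2,6] -> hit [13/3,6], descend [3, 9]
      N3 x:[2,15/2] y:[6,8] z:[3,6] -> hit [6,6] leaf, test {P6(miss), P17(miss)}
      N9 x:[-6,1/2] y:[13/3,9] z:[-5/2,5] -> miss, prune

Visited [0, 4, 14, 5, 8, 3, 9]. Tests: 7 box, 1 leaf. Nearest: miss.

== RESULT ==
[0, 4, 14, 5, 8, 3, 9]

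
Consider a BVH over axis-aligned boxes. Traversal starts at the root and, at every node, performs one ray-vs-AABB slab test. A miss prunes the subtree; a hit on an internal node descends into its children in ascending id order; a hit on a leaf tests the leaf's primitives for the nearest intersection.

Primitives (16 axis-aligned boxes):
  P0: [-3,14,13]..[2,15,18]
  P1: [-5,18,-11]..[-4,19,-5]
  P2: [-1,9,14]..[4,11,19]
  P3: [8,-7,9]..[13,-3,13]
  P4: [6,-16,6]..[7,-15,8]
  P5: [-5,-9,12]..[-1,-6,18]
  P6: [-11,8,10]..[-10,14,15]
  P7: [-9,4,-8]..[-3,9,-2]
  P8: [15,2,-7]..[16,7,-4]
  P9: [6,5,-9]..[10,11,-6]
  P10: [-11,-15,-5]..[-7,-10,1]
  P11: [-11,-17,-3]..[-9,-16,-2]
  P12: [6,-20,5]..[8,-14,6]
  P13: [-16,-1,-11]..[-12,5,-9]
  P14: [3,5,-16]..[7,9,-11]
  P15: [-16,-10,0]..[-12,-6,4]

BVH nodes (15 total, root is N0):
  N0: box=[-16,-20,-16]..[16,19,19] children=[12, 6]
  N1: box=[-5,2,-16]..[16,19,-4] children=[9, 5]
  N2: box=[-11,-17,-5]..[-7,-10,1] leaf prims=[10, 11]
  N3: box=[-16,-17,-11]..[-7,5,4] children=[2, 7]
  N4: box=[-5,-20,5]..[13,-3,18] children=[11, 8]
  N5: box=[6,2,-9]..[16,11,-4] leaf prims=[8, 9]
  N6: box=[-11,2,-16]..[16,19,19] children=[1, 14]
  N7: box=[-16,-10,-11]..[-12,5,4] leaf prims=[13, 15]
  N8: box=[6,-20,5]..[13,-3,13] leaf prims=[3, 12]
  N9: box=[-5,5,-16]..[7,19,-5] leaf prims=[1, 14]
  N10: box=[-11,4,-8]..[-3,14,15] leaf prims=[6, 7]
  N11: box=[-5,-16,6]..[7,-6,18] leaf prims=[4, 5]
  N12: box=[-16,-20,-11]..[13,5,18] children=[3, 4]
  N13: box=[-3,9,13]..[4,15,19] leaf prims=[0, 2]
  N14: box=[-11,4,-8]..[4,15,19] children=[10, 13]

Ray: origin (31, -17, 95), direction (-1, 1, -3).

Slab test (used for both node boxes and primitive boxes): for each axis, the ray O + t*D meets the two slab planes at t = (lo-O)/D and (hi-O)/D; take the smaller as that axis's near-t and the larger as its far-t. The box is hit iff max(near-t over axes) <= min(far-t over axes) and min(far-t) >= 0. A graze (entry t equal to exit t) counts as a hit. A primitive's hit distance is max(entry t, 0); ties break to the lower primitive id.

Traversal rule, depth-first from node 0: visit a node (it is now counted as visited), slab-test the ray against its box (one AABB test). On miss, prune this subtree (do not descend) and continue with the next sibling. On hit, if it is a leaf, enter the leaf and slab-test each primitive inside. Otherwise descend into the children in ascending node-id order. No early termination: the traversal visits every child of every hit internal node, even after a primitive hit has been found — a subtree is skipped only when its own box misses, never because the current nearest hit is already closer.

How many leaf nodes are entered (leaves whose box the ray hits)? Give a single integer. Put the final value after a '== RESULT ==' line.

Trace the traversal:
N0 x:[15,47] y:[-3,36] z:[76/3,37] -> hit [76/3,36], descend [6, 12]
  N6 x:[15,42] y:[19,36] z:[76/3,37] -> hit [76/3,36], descend [1, 14]
    N1 x:[15,36] y:[19,36] z:[33,37] -> hit [33,36], descend [5, 9]
      N5 x:[15,25] y:[19,28] z:[33,104/3] -> miss, prune
      N9 x:[24,36] y:[22,36] z:[100/3,37] -> hit [100/3,36] leaf, test {P1@t=35, P14(miss)}
    N14 x:[27,42] y:[21,32] z:[76/3,103/3] -> hit [27,32], descend [10, 13]
      N10 x:[34,42] y:[21,31] z:[80/3,103/3] -> miss, prune
      N13 x:[27,34] y:[26,32] z:[76/3,82/3] -> hit [27,82/3] leaf, test {P0(miss), P2@t=27}
  N12 x:[18,47] y:[-3,22] z:[77/3,106/3] -> miss, prune

Summary -> nodes [0, 6, 1, 5, 9, 14, 10, 13, 12]; box-tests=9; leaf-entries=2; first=P2

== RESULT ==
2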